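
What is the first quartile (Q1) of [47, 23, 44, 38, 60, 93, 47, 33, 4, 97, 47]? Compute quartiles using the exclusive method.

33

Step 1: Sort the data: [4, 23, 33, 38, 44, 47, 47, 47, 60, 93, 97]
Step 2: n = 11
Step 3: Using the exclusive quartile method:
  Q1 = 33
  Q2 (median) = 47
  Q3 = 60
  IQR = Q3 - Q1 = 60 - 33 = 27
Step 4: Q1 = 33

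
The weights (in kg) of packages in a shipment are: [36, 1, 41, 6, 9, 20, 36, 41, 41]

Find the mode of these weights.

41

Step 1: Count the frequency of each value:
  1: appears 1 time(s)
  6: appears 1 time(s)
  9: appears 1 time(s)
  20: appears 1 time(s)
  36: appears 2 time(s)
  41: appears 3 time(s)
Step 2: The value 41 appears most frequently (3 times).
Step 3: Mode = 41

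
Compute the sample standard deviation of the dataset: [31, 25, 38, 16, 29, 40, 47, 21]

10.357

Step 1: Compute the mean: 30.875
Step 2: Sum of squared deviations from the mean: 750.875
Step 3: Sample variance = 750.875 / 7 = 107.2679
Step 4: Standard deviation = sqrt(107.2679) = 10.357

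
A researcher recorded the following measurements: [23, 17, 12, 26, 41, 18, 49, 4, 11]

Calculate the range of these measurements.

45

Step 1: Identify the maximum value: max = 49
Step 2: Identify the minimum value: min = 4
Step 3: Range = max - min = 49 - 4 = 45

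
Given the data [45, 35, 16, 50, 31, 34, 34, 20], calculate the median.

34

Step 1: Sort the data in ascending order: [16, 20, 31, 34, 34, 35, 45, 50]
Step 2: The number of values is n = 8.
Step 3: Since n is even, the median is the average of positions 4 and 5:
  Median = (34 + 34) / 2 = 34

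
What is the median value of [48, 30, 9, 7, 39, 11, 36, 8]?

20.5

Step 1: Sort the data in ascending order: [7, 8, 9, 11, 30, 36, 39, 48]
Step 2: The number of values is n = 8.
Step 3: Since n is even, the median is the average of positions 4 and 5:
  Median = (11 + 30) / 2 = 20.5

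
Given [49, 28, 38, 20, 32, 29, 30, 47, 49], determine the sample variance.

110.4444

Step 1: Compute the mean: (49 + 28 + 38 + 20 + 32 + 29 + 30 + 47 + 49) / 9 = 35.7778
Step 2: Compute squared deviations from the mean:
  (49 - 35.7778)^2 = 174.8272
  (28 - 35.7778)^2 = 60.4938
  (38 - 35.7778)^2 = 4.9383
  (20 - 35.7778)^2 = 248.9383
  (32 - 35.7778)^2 = 14.2716
  (29 - 35.7778)^2 = 45.9383
  (30 - 35.7778)^2 = 33.3827
  (47 - 35.7778)^2 = 125.9383
  (49 - 35.7778)^2 = 174.8272
Step 3: Sum of squared deviations = 883.5556
Step 4: Sample variance = 883.5556 / 8 = 110.4444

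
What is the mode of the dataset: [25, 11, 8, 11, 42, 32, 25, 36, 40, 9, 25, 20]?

25

Step 1: Count the frequency of each value:
  8: appears 1 time(s)
  9: appears 1 time(s)
  11: appears 2 time(s)
  20: appears 1 time(s)
  25: appears 3 time(s)
  32: appears 1 time(s)
  36: appears 1 time(s)
  40: appears 1 time(s)
  42: appears 1 time(s)
Step 2: The value 25 appears most frequently (3 times).
Step 3: Mode = 25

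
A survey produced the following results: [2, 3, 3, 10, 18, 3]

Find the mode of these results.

3

Step 1: Count the frequency of each value:
  2: appears 1 time(s)
  3: appears 3 time(s)
  10: appears 1 time(s)
  18: appears 1 time(s)
Step 2: The value 3 appears most frequently (3 times).
Step 3: Mode = 3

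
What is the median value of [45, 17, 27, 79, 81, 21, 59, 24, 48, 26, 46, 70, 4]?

45

Step 1: Sort the data in ascending order: [4, 17, 21, 24, 26, 27, 45, 46, 48, 59, 70, 79, 81]
Step 2: The number of values is n = 13.
Step 3: Since n is odd, the median is the middle value at position 7: 45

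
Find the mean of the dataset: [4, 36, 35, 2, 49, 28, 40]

27.7143

Step 1: Sum all values: 4 + 36 + 35 + 2 + 49 + 28 + 40 = 194
Step 2: Count the number of values: n = 7
Step 3: Mean = sum / n = 194 / 7 = 27.7143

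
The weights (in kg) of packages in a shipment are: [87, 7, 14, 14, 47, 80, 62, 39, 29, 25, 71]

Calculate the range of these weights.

80

Step 1: Identify the maximum value: max = 87
Step 2: Identify the minimum value: min = 7
Step 3: Range = max - min = 87 - 7 = 80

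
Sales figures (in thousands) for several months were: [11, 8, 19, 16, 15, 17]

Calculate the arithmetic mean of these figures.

14.3333

Step 1: Sum all values: 11 + 8 + 19 + 16 + 15 + 17 = 86
Step 2: Count the number of values: n = 6
Step 3: Mean = sum / n = 86 / 6 = 14.3333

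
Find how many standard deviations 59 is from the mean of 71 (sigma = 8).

-1.5

Step 1: Recall the z-score formula: z = (x - mu) / sigma
Step 2: Substitute values: z = (59 - 71) / 8
Step 3: z = -12 / 8 = -1.5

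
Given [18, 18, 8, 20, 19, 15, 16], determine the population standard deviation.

3.7307

Step 1: Compute the mean: 16.2857
Step 2: Sum of squared deviations from the mean: 97.4286
Step 3: Population variance = 97.4286 / 7 = 13.9184
Step 4: Standard deviation = sqrt(13.9184) = 3.7307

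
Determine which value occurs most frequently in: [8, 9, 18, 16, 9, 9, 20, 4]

9

Step 1: Count the frequency of each value:
  4: appears 1 time(s)
  8: appears 1 time(s)
  9: appears 3 time(s)
  16: appears 1 time(s)
  18: appears 1 time(s)
  20: appears 1 time(s)
Step 2: The value 9 appears most frequently (3 times).
Step 3: Mode = 9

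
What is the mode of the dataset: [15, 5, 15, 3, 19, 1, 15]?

15

Step 1: Count the frequency of each value:
  1: appears 1 time(s)
  3: appears 1 time(s)
  5: appears 1 time(s)
  15: appears 3 time(s)
  19: appears 1 time(s)
Step 2: The value 15 appears most frequently (3 times).
Step 3: Mode = 15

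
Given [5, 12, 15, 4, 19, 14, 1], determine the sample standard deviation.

6.6833

Step 1: Compute the mean: 10
Step 2: Sum of squared deviations from the mean: 268
Step 3: Sample variance = 268 / 6 = 44.6667
Step 4: Standard deviation = sqrt(44.6667) = 6.6833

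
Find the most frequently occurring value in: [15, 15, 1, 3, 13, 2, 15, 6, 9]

15

Step 1: Count the frequency of each value:
  1: appears 1 time(s)
  2: appears 1 time(s)
  3: appears 1 time(s)
  6: appears 1 time(s)
  9: appears 1 time(s)
  13: appears 1 time(s)
  15: appears 3 time(s)
Step 2: The value 15 appears most frequently (3 times).
Step 3: Mode = 15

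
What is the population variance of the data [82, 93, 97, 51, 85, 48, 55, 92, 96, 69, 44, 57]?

386.0764

Step 1: Compute the mean: (82 + 93 + 97 + 51 + 85 + 48 + 55 + 92 + 96 + 69 + 44 + 57) / 12 = 72.4167
Step 2: Compute squared deviations from the mean:
  (82 - 72.4167)^2 = 91.8403
  (93 - 72.4167)^2 = 423.6736
  (97 - 72.4167)^2 = 604.3403
  (51 - 72.4167)^2 = 458.6736
  (85 - 72.4167)^2 = 158.3403
  (48 - 72.4167)^2 = 596.1736
  (55 - 72.4167)^2 = 303.3403
  (92 - 72.4167)^2 = 383.5069
  (96 - 72.4167)^2 = 556.1736
  (69 - 72.4167)^2 = 11.6736
  (44 - 72.4167)^2 = 807.5069
  (57 - 72.4167)^2 = 237.6736
Step 3: Sum of squared deviations = 4632.9167
Step 4: Population variance = 4632.9167 / 12 = 386.0764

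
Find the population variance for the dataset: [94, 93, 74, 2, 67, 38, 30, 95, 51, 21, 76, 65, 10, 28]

943.6939

Step 1: Compute the mean: (94 + 93 + 74 + 2 + 67 + 38 + 30 + 95 + 51 + 21 + 76 + 65 + 10 + 28) / 14 = 53.1429
Step 2: Compute squared deviations from the mean:
  (94 - 53.1429)^2 = 1669.3061
  (93 - 53.1429)^2 = 1588.5918
  (74 - 53.1429)^2 = 435.0204
  (2 - 53.1429)^2 = 2615.5918
  (67 - 53.1429)^2 = 192.0204
  (38 - 53.1429)^2 = 229.3061
  (30 - 53.1429)^2 = 535.5918
  (95 - 53.1429)^2 = 1752.0204
  (51 - 53.1429)^2 = 4.5918
  (21 - 53.1429)^2 = 1033.1633
  (76 - 53.1429)^2 = 522.449
  (65 - 53.1429)^2 = 140.5918
  (10 - 53.1429)^2 = 1861.3061
  (28 - 53.1429)^2 = 632.1633
Step 3: Sum of squared deviations = 13211.7143
Step 4: Population variance = 13211.7143 / 14 = 943.6939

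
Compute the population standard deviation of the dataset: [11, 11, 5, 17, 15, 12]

3.7602

Step 1: Compute the mean: 11.8333
Step 2: Sum of squared deviations from the mean: 84.8333
Step 3: Population variance = 84.8333 / 6 = 14.1389
Step 4: Standard deviation = sqrt(14.1389) = 3.7602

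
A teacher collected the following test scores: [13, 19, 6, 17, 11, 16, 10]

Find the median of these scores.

13

Step 1: Sort the data in ascending order: [6, 10, 11, 13, 16, 17, 19]
Step 2: The number of values is n = 7.
Step 3: Since n is odd, the median is the middle value at position 4: 13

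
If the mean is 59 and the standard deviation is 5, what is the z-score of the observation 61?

0.4

Step 1: Recall the z-score formula: z = (x - mu) / sigma
Step 2: Substitute values: z = (61 - 59) / 5
Step 3: z = 2 / 5 = 0.4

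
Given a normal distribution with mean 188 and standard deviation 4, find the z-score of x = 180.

-2

Step 1: Recall the z-score formula: z = (x - mu) / sigma
Step 2: Substitute values: z = (180 - 188) / 4
Step 3: z = -8 / 4 = -2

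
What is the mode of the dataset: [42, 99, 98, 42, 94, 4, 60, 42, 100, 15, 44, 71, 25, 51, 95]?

42

Step 1: Count the frequency of each value:
  4: appears 1 time(s)
  15: appears 1 time(s)
  25: appears 1 time(s)
  42: appears 3 time(s)
  44: appears 1 time(s)
  51: appears 1 time(s)
  60: appears 1 time(s)
  71: appears 1 time(s)
  94: appears 1 time(s)
  95: appears 1 time(s)
  98: appears 1 time(s)
  99: appears 1 time(s)
  100: appears 1 time(s)
Step 2: The value 42 appears most frequently (3 times).
Step 3: Mode = 42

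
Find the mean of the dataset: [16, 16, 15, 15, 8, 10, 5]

12.1429

Step 1: Sum all values: 16 + 16 + 15 + 15 + 8 + 10 + 5 = 85
Step 2: Count the number of values: n = 7
Step 3: Mean = sum / n = 85 / 7 = 12.1429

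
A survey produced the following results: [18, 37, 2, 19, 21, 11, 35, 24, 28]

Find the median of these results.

21

Step 1: Sort the data in ascending order: [2, 11, 18, 19, 21, 24, 28, 35, 37]
Step 2: The number of values is n = 9.
Step 3: Since n is odd, the median is the middle value at position 5: 21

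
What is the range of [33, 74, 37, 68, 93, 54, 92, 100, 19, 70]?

81

Step 1: Identify the maximum value: max = 100
Step 2: Identify the minimum value: min = 19
Step 3: Range = max - min = 100 - 19 = 81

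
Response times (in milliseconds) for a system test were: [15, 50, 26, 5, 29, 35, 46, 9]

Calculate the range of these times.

45

Step 1: Identify the maximum value: max = 50
Step 2: Identify the minimum value: min = 5
Step 3: Range = max - min = 50 - 5 = 45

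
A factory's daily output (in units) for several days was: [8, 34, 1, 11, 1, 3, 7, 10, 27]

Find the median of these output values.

8

Step 1: Sort the data in ascending order: [1, 1, 3, 7, 8, 10, 11, 27, 34]
Step 2: The number of values is n = 9.
Step 3: Since n is odd, the median is the middle value at position 5: 8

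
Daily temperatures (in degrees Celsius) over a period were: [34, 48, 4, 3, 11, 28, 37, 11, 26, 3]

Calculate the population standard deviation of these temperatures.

15.3704

Step 1: Compute the mean: 20.5
Step 2: Sum of squared deviations from the mean: 2362.5
Step 3: Population variance = 2362.5 / 10 = 236.25
Step 4: Standard deviation = sqrt(236.25) = 15.3704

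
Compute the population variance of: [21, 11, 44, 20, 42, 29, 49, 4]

233.75

Step 1: Compute the mean: (21 + 11 + 44 + 20 + 42 + 29 + 49 + 4) / 8 = 27.5
Step 2: Compute squared deviations from the mean:
  (21 - 27.5)^2 = 42.25
  (11 - 27.5)^2 = 272.25
  (44 - 27.5)^2 = 272.25
  (20 - 27.5)^2 = 56.25
  (42 - 27.5)^2 = 210.25
  (29 - 27.5)^2 = 2.25
  (49 - 27.5)^2 = 462.25
  (4 - 27.5)^2 = 552.25
Step 3: Sum of squared deviations = 1870
Step 4: Population variance = 1870 / 8 = 233.75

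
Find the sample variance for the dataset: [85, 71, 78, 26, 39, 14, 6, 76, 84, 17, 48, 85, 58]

873.9744

Step 1: Compute the mean: (85 + 71 + 78 + 26 + 39 + 14 + 6 + 76 + 84 + 17 + 48 + 85 + 58) / 13 = 52.8462
Step 2: Compute squared deviations from the mean:
  (85 - 52.8462)^2 = 1033.8698
  (71 - 52.8462)^2 = 329.5621
  (78 - 52.8462)^2 = 632.716
  (26 - 52.8462)^2 = 720.716
  (39 - 52.8462)^2 = 191.716
  (14 - 52.8462)^2 = 1509.0237
  (6 - 52.8462)^2 = 2194.5621
  (76 - 52.8462)^2 = 536.1006
  (84 - 52.8462)^2 = 970.5621
  (17 - 52.8462)^2 = 1284.9467
  (48 - 52.8462)^2 = 23.4852
  (85 - 52.8462)^2 = 1033.8698
  (58 - 52.8462)^2 = 26.5621
Step 3: Sum of squared deviations = 10487.6923
Step 4: Sample variance = 10487.6923 / 12 = 873.9744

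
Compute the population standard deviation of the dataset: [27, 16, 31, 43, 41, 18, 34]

9.6806

Step 1: Compute the mean: 30
Step 2: Sum of squared deviations from the mean: 656
Step 3: Population variance = 656 / 7 = 93.7143
Step 4: Standard deviation = sqrt(93.7143) = 9.6806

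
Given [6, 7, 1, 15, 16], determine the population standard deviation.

5.6921

Step 1: Compute the mean: 9
Step 2: Sum of squared deviations from the mean: 162
Step 3: Population variance = 162 / 5 = 32.4
Step 4: Standard deviation = sqrt(32.4) = 5.6921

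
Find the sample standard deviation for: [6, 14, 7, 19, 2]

6.8044

Step 1: Compute the mean: 9.6
Step 2: Sum of squared deviations from the mean: 185.2
Step 3: Sample variance = 185.2 / 4 = 46.3
Step 4: Standard deviation = sqrt(46.3) = 6.8044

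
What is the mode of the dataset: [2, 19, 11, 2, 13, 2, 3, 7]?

2

Step 1: Count the frequency of each value:
  2: appears 3 time(s)
  3: appears 1 time(s)
  7: appears 1 time(s)
  11: appears 1 time(s)
  13: appears 1 time(s)
  19: appears 1 time(s)
Step 2: The value 2 appears most frequently (3 times).
Step 3: Mode = 2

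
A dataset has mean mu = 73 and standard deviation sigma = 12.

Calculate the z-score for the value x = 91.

1.5

Step 1: Recall the z-score formula: z = (x - mu) / sigma
Step 2: Substitute values: z = (91 - 73) / 12
Step 3: z = 18 / 12 = 1.5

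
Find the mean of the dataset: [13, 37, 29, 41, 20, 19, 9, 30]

24.75

Step 1: Sum all values: 13 + 37 + 29 + 41 + 20 + 19 + 9 + 30 = 198
Step 2: Count the number of values: n = 8
Step 3: Mean = sum / n = 198 / 8 = 24.75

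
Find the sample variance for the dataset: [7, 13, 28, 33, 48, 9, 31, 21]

195.0714

Step 1: Compute the mean: (7 + 13 + 28 + 33 + 48 + 9 + 31 + 21) / 8 = 23.75
Step 2: Compute squared deviations from the mean:
  (7 - 23.75)^2 = 280.5625
  (13 - 23.75)^2 = 115.5625
  (28 - 23.75)^2 = 18.0625
  (33 - 23.75)^2 = 85.5625
  (48 - 23.75)^2 = 588.0625
  (9 - 23.75)^2 = 217.5625
  (31 - 23.75)^2 = 52.5625
  (21 - 23.75)^2 = 7.5625
Step 3: Sum of squared deviations = 1365.5
Step 4: Sample variance = 1365.5 / 7 = 195.0714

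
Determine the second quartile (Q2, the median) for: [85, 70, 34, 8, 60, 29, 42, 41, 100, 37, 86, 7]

41.5

Step 1: Sort the data: [7, 8, 29, 34, 37, 41, 42, 60, 70, 85, 86, 100]
Step 2: n = 12
Step 3: Q2 is the median. Since n is even, it is the average of the values at positions 6 and 7:
  Q2 = (41 + 42) / 2 = 41.5
Step 4: Q2 = 41.5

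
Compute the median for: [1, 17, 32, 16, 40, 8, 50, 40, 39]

32

Step 1: Sort the data in ascending order: [1, 8, 16, 17, 32, 39, 40, 40, 50]
Step 2: The number of values is n = 9.
Step 3: Since n is odd, the median is the middle value at position 5: 32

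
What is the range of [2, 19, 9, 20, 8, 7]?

18

Step 1: Identify the maximum value: max = 20
Step 2: Identify the minimum value: min = 2
Step 3: Range = max - min = 20 - 2 = 18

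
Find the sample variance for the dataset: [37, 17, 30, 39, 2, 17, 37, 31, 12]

171.25

Step 1: Compute the mean: (37 + 17 + 30 + 39 + 2 + 17 + 37 + 31 + 12) / 9 = 24.6667
Step 2: Compute squared deviations from the mean:
  (37 - 24.6667)^2 = 152.1111
  (17 - 24.6667)^2 = 58.7778
  (30 - 24.6667)^2 = 28.4444
  (39 - 24.6667)^2 = 205.4444
  (2 - 24.6667)^2 = 513.7778
  (17 - 24.6667)^2 = 58.7778
  (37 - 24.6667)^2 = 152.1111
  (31 - 24.6667)^2 = 40.1111
  (12 - 24.6667)^2 = 160.4444
Step 3: Sum of squared deviations = 1370
Step 4: Sample variance = 1370 / 8 = 171.25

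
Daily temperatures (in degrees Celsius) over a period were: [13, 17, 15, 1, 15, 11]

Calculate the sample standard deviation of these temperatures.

5.7619

Step 1: Compute the mean: 12
Step 2: Sum of squared deviations from the mean: 166
Step 3: Sample variance = 166 / 5 = 33.2
Step 4: Standard deviation = sqrt(33.2) = 5.7619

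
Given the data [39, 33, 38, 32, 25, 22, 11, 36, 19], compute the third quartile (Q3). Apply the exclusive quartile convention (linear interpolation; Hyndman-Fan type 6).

37

Step 1: Sort the data: [11, 19, 22, 25, 32, 33, 36, 38, 39]
Step 2: n = 9
Step 3: Using the exclusive quartile method:
  Q1 = 20.5
  Q2 (median) = 32
  Q3 = 37
  IQR = Q3 - Q1 = 37 - 20.5 = 16.5
Step 4: Q3 = 37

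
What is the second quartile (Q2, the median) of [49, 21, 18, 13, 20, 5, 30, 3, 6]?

18

Step 1: Sort the data: [3, 5, 6, 13, 18, 20, 21, 30, 49]
Step 2: n = 9
Step 3: Q2 is the median. Since n is odd, it is the middle value at position 5: 18
Step 4: Q2 = 18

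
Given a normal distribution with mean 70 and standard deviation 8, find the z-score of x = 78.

1

Step 1: Recall the z-score formula: z = (x - mu) / sigma
Step 2: Substitute values: z = (78 - 70) / 8
Step 3: z = 8 / 8 = 1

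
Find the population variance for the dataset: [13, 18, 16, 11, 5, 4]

27.1389

Step 1: Compute the mean: (13 + 18 + 16 + 11 + 5 + 4) / 6 = 11.1667
Step 2: Compute squared deviations from the mean:
  (13 - 11.1667)^2 = 3.3611
  (18 - 11.1667)^2 = 46.6944
  (16 - 11.1667)^2 = 23.3611
  (11 - 11.1667)^2 = 0.0278
  (5 - 11.1667)^2 = 38.0278
  (4 - 11.1667)^2 = 51.3611
Step 3: Sum of squared deviations = 162.8333
Step 4: Population variance = 162.8333 / 6 = 27.1389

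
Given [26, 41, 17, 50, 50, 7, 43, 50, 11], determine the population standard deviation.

16.6518

Step 1: Compute the mean: 32.7778
Step 2: Sum of squared deviations from the mean: 2495.5556
Step 3: Population variance = 2495.5556 / 9 = 277.284
Step 4: Standard deviation = sqrt(277.284) = 16.6518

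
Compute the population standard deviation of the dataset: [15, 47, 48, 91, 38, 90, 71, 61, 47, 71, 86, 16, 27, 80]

25.3587

Step 1: Compute the mean: 56.2857
Step 2: Sum of squared deviations from the mean: 9002.8571
Step 3: Population variance = 9002.8571 / 14 = 643.0612
Step 4: Standard deviation = sqrt(643.0612) = 25.3587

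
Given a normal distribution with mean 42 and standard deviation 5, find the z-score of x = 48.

1.2

Step 1: Recall the z-score formula: z = (x - mu) / sigma
Step 2: Substitute values: z = (48 - 42) / 5
Step 3: z = 6 / 5 = 1.2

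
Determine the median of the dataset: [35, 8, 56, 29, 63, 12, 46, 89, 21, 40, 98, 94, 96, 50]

48

Step 1: Sort the data in ascending order: [8, 12, 21, 29, 35, 40, 46, 50, 56, 63, 89, 94, 96, 98]
Step 2: The number of values is n = 14.
Step 3: Since n is even, the median is the average of positions 7 and 8:
  Median = (46 + 50) / 2 = 48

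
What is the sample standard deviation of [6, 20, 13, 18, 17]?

5.5408

Step 1: Compute the mean: 14.8
Step 2: Sum of squared deviations from the mean: 122.8
Step 3: Sample variance = 122.8 / 4 = 30.7
Step 4: Standard deviation = sqrt(30.7) = 5.5408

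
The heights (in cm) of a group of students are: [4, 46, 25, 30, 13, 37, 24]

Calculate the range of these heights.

42

Step 1: Identify the maximum value: max = 46
Step 2: Identify the minimum value: min = 4
Step 3: Range = max - min = 46 - 4 = 42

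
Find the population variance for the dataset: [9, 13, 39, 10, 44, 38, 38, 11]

214.4375

Step 1: Compute the mean: (9 + 13 + 39 + 10 + 44 + 38 + 38 + 11) / 8 = 25.25
Step 2: Compute squared deviations from the mean:
  (9 - 25.25)^2 = 264.0625
  (13 - 25.25)^2 = 150.0625
  (39 - 25.25)^2 = 189.0625
  (10 - 25.25)^2 = 232.5625
  (44 - 25.25)^2 = 351.5625
  (38 - 25.25)^2 = 162.5625
  (38 - 25.25)^2 = 162.5625
  (11 - 25.25)^2 = 203.0625
Step 3: Sum of squared deviations = 1715.5
Step 4: Population variance = 1715.5 / 8 = 214.4375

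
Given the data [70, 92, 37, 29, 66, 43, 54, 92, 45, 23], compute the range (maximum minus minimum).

69

Step 1: Identify the maximum value: max = 92
Step 2: Identify the minimum value: min = 23
Step 3: Range = max - min = 92 - 23 = 69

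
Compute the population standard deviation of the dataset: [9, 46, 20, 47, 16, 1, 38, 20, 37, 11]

15.4742

Step 1: Compute the mean: 24.5
Step 2: Sum of squared deviations from the mean: 2394.5
Step 3: Population variance = 2394.5 / 10 = 239.45
Step 4: Standard deviation = sqrt(239.45) = 15.4742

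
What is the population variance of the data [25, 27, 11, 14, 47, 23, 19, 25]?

104.3594

Step 1: Compute the mean: (25 + 27 + 11 + 14 + 47 + 23 + 19 + 25) / 8 = 23.875
Step 2: Compute squared deviations from the mean:
  (25 - 23.875)^2 = 1.2656
  (27 - 23.875)^2 = 9.7656
  (11 - 23.875)^2 = 165.7656
  (14 - 23.875)^2 = 97.5156
  (47 - 23.875)^2 = 534.7656
  (23 - 23.875)^2 = 0.7656
  (19 - 23.875)^2 = 23.7656
  (25 - 23.875)^2 = 1.2656
Step 3: Sum of squared deviations = 834.875
Step 4: Population variance = 834.875 / 8 = 104.3594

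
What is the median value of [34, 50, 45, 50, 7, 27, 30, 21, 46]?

34

Step 1: Sort the data in ascending order: [7, 21, 27, 30, 34, 45, 46, 50, 50]
Step 2: The number of values is n = 9.
Step 3: Since n is odd, the median is the middle value at position 5: 34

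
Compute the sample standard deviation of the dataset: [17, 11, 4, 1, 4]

6.5038

Step 1: Compute the mean: 7.4
Step 2: Sum of squared deviations from the mean: 169.2
Step 3: Sample variance = 169.2 / 4 = 42.3
Step 4: Standard deviation = sqrt(42.3) = 6.5038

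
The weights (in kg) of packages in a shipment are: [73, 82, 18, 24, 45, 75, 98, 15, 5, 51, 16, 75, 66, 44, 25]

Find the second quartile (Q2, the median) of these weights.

45

Step 1: Sort the data: [5, 15, 16, 18, 24, 25, 44, 45, 51, 66, 73, 75, 75, 82, 98]
Step 2: n = 15
Step 3: Q2 is the median. Since n is odd, it is the middle value at position 8: 45
Step 4: Q2 = 45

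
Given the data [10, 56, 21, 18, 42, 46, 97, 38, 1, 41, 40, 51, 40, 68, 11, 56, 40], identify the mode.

40

Step 1: Count the frequency of each value:
  1: appears 1 time(s)
  10: appears 1 time(s)
  11: appears 1 time(s)
  18: appears 1 time(s)
  21: appears 1 time(s)
  38: appears 1 time(s)
  40: appears 3 time(s)
  41: appears 1 time(s)
  42: appears 1 time(s)
  46: appears 1 time(s)
  51: appears 1 time(s)
  56: appears 2 time(s)
  68: appears 1 time(s)
  97: appears 1 time(s)
Step 2: The value 40 appears most frequently (3 times).
Step 3: Mode = 40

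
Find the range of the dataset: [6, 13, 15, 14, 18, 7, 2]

16

Step 1: Identify the maximum value: max = 18
Step 2: Identify the minimum value: min = 2
Step 3: Range = max - min = 18 - 2 = 16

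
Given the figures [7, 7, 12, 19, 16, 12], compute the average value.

12.1667

Step 1: Sum all values: 7 + 7 + 12 + 19 + 16 + 12 = 73
Step 2: Count the number of values: n = 6
Step 3: Mean = sum / n = 73 / 6 = 12.1667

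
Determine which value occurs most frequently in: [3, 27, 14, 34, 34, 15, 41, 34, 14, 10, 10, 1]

34

Step 1: Count the frequency of each value:
  1: appears 1 time(s)
  3: appears 1 time(s)
  10: appears 2 time(s)
  14: appears 2 time(s)
  15: appears 1 time(s)
  27: appears 1 time(s)
  34: appears 3 time(s)
  41: appears 1 time(s)
Step 2: The value 34 appears most frequently (3 times).
Step 3: Mode = 34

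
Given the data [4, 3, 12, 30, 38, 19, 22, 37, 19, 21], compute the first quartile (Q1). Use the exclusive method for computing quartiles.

10

Step 1: Sort the data: [3, 4, 12, 19, 19, 21, 22, 30, 37, 38]
Step 2: n = 10
Step 3: Using the exclusive quartile method:
  Q1 = 10
  Q2 (median) = 20
  Q3 = 31.75
  IQR = Q3 - Q1 = 31.75 - 10 = 21.75
Step 4: Q1 = 10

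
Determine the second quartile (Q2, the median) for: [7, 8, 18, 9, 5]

8

Step 1: Sort the data: [5, 7, 8, 9, 18]
Step 2: n = 5
Step 3: Q2 is the median. Since n is odd, it is the middle value at position 3: 8
Step 4: Q2 = 8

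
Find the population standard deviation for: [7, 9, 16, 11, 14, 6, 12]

3.3685

Step 1: Compute the mean: 10.7143
Step 2: Sum of squared deviations from the mean: 79.4286
Step 3: Population variance = 79.4286 / 7 = 11.3469
Step 4: Standard deviation = sqrt(11.3469) = 3.3685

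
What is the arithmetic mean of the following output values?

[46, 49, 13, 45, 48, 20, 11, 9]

30.125

Step 1: Sum all values: 46 + 49 + 13 + 45 + 48 + 20 + 11 + 9 = 241
Step 2: Count the number of values: n = 8
Step 3: Mean = sum / n = 241 / 8 = 30.125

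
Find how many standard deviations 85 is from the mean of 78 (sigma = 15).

0.4667

Step 1: Recall the z-score formula: z = (x - mu) / sigma
Step 2: Substitute values: z = (85 - 78) / 15
Step 3: z = 7 / 15 = 0.4667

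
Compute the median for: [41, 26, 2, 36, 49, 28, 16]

28

Step 1: Sort the data in ascending order: [2, 16, 26, 28, 36, 41, 49]
Step 2: The number of values is n = 7.
Step 3: Since n is odd, the median is the middle value at position 4: 28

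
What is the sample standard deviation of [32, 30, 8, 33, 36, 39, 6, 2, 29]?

14.313

Step 1: Compute the mean: 23.8889
Step 2: Sum of squared deviations from the mean: 1638.8889
Step 3: Sample variance = 1638.8889 / 8 = 204.8611
Step 4: Standard deviation = sqrt(204.8611) = 14.313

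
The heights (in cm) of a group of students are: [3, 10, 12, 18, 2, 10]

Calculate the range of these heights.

16

Step 1: Identify the maximum value: max = 18
Step 2: Identify the minimum value: min = 2
Step 3: Range = max - min = 18 - 2 = 16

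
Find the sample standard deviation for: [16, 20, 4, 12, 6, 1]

7.3869

Step 1: Compute the mean: 9.8333
Step 2: Sum of squared deviations from the mean: 272.8333
Step 3: Sample variance = 272.8333 / 5 = 54.5667
Step 4: Standard deviation = sqrt(54.5667) = 7.3869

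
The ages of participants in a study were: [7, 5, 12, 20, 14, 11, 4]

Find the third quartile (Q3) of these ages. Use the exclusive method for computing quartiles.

14

Step 1: Sort the data: [4, 5, 7, 11, 12, 14, 20]
Step 2: n = 7
Step 3: Using the exclusive quartile method:
  Q1 = 5
  Q2 (median) = 11
  Q3 = 14
  IQR = Q3 - Q1 = 14 - 5 = 9
Step 4: Q3 = 14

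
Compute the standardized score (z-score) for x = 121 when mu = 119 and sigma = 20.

0.1

Step 1: Recall the z-score formula: z = (x - mu) / sigma
Step 2: Substitute values: z = (121 - 119) / 20
Step 3: z = 2 / 20 = 0.1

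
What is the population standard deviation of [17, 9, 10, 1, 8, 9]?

4.6547

Step 1: Compute the mean: 9
Step 2: Sum of squared deviations from the mean: 130
Step 3: Population variance = 130 / 6 = 21.6667
Step 4: Standard deviation = sqrt(21.6667) = 4.6547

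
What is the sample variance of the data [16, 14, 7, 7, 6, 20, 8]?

30.1429

Step 1: Compute the mean: (16 + 14 + 7 + 7 + 6 + 20 + 8) / 7 = 11.1429
Step 2: Compute squared deviations from the mean:
  (16 - 11.1429)^2 = 23.5918
  (14 - 11.1429)^2 = 8.1633
  (7 - 11.1429)^2 = 17.1633
  (7 - 11.1429)^2 = 17.1633
  (6 - 11.1429)^2 = 26.449
  (20 - 11.1429)^2 = 78.449
  (8 - 11.1429)^2 = 9.8776
Step 3: Sum of squared deviations = 180.8571
Step 4: Sample variance = 180.8571 / 6 = 30.1429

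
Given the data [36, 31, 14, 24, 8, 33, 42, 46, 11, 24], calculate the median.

27.5

Step 1: Sort the data in ascending order: [8, 11, 14, 24, 24, 31, 33, 36, 42, 46]
Step 2: The number of values is n = 10.
Step 3: Since n is even, the median is the average of positions 5 and 6:
  Median = (24 + 31) / 2 = 27.5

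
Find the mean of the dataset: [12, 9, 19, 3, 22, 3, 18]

12.2857

Step 1: Sum all values: 12 + 9 + 19 + 3 + 22 + 3 + 18 = 86
Step 2: Count the number of values: n = 7
Step 3: Mean = sum / n = 86 / 7 = 12.2857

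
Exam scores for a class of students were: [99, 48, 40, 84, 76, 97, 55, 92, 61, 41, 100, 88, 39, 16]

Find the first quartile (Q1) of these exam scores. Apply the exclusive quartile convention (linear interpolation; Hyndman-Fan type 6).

40.75

Step 1: Sort the data: [16, 39, 40, 41, 48, 55, 61, 76, 84, 88, 92, 97, 99, 100]
Step 2: n = 14
Step 3: Using the exclusive quartile method:
  Q1 = 40.75
  Q2 (median) = 68.5
  Q3 = 93.25
  IQR = Q3 - Q1 = 93.25 - 40.75 = 52.5
Step 4: Q1 = 40.75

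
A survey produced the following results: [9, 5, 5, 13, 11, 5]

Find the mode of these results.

5

Step 1: Count the frequency of each value:
  5: appears 3 time(s)
  9: appears 1 time(s)
  11: appears 1 time(s)
  13: appears 1 time(s)
Step 2: The value 5 appears most frequently (3 times).
Step 3: Mode = 5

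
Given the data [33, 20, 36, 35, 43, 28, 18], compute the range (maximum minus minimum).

25

Step 1: Identify the maximum value: max = 43
Step 2: Identify the minimum value: min = 18
Step 3: Range = max - min = 43 - 18 = 25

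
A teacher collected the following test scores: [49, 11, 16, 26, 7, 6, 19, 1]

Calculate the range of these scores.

48

Step 1: Identify the maximum value: max = 49
Step 2: Identify the minimum value: min = 1
Step 3: Range = max - min = 49 - 1 = 48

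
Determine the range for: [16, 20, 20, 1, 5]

19

Step 1: Identify the maximum value: max = 20
Step 2: Identify the minimum value: min = 1
Step 3: Range = max - min = 20 - 1 = 19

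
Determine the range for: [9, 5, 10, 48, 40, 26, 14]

43

Step 1: Identify the maximum value: max = 48
Step 2: Identify the minimum value: min = 5
Step 3: Range = max - min = 48 - 5 = 43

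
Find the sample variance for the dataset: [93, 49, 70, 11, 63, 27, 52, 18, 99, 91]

1005.1222

Step 1: Compute the mean: (93 + 49 + 70 + 11 + 63 + 27 + 52 + 18 + 99 + 91) / 10 = 57.3
Step 2: Compute squared deviations from the mean:
  (93 - 57.3)^2 = 1274.49
  (49 - 57.3)^2 = 68.89
  (70 - 57.3)^2 = 161.29
  (11 - 57.3)^2 = 2143.69
  (63 - 57.3)^2 = 32.49
  (27 - 57.3)^2 = 918.09
  (52 - 57.3)^2 = 28.09
  (18 - 57.3)^2 = 1544.49
  (99 - 57.3)^2 = 1738.89
  (91 - 57.3)^2 = 1135.69
Step 3: Sum of squared deviations = 9046.1
Step 4: Sample variance = 9046.1 / 9 = 1005.1222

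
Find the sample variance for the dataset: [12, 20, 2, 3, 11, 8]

43.8667

Step 1: Compute the mean: (12 + 20 + 2 + 3 + 11 + 8) / 6 = 9.3333
Step 2: Compute squared deviations from the mean:
  (12 - 9.3333)^2 = 7.1111
  (20 - 9.3333)^2 = 113.7778
  (2 - 9.3333)^2 = 53.7778
  (3 - 9.3333)^2 = 40.1111
  (11 - 9.3333)^2 = 2.7778
  (8 - 9.3333)^2 = 1.7778
Step 3: Sum of squared deviations = 219.3333
Step 4: Sample variance = 219.3333 / 5 = 43.8667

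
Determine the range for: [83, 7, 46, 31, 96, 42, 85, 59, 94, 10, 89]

89

Step 1: Identify the maximum value: max = 96
Step 2: Identify the minimum value: min = 7
Step 3: Range = max - min = 96 - 7 = 89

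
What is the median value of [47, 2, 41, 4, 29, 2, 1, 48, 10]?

10

Step 1: Sort the data in ascending order: [1, 2, 2, 4, 10, 29, 41, 47, 48]
Step 2: The number of values is n = 9.
Step 3: Since n is odd, the median is the middle value at position 5: 10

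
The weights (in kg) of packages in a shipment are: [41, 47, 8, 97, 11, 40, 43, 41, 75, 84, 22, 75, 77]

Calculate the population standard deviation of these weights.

27.3492

Step 1: Compute the mean: 50.8462
Step 2: Sum of squared deviations from the mean: 9723.6923
Step 3: Population variance = 9723.6923 / 13 = 747.9763
Step 4: Standard deviation = sqrt(747.9763) = 27.3492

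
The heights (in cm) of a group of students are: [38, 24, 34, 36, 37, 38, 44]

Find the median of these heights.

37

Step 1: Sort the data in ascending order: [24, 34, 36, 37, 38, 38, 44]
Step 2: The number of values is n = 7.
Step 3: Since n is odd, the median is the middle value at position 4: 37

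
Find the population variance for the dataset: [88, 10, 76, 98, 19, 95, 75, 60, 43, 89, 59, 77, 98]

776.7929

Step 1: Compute the mean: (88 + 10 + 76 + 98 + 19 + 95 + 75 + 60 + 43 + 89 + 59 + 77 + 98) / 13 = 68.2308
Step 2: Compute squared deviations from the mean:
  (88 - 68.2308)^2 = 390.8225
  (10 - 68.2308)^2 = 3390.8225
  (76 - 68.2308)^2 = 60.3609
  (98 - 68.2308)^2 = 886.2071
  (19 - 68.2308)^2 = 2423.6686
  (95 - 68.2308)^2 = 716.5917
  (75 - 68.2308)^2 = 45.8225
  (60 - 68.2308)^2 = 67.7456
  (43 - 68.2308)^2 = 636.5917
  (89 - 68.2308)^2 = 431.3609
  (59 - 68.2308)^2 = 85.2071
  (77 - 68.2308)^2 = 76.8994
  (98 - 68.2308)^2 = 886.2071
Step 3: Sum of squared deviations = 10098.3077
Step 4: Population variance = 10098.3077 / 13 = 776.7929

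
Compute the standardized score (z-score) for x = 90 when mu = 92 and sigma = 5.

-0.4

Step 1: Recall the z-score formula: z = (x - mu) / sigma
Step 2: Substitute values: z = (90 - 92) / 5
Step 3: z = -2 / 5 = -0.4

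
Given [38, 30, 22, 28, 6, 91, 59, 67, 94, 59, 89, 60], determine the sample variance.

843.9015

Step 1: Compute the mean: (38 + 30 + 22 + 28 + 6 + 91 + 59 + 67 + 94 + 59 + 89 + 60) / 12 = 53.5833
Step 2: Compute squared deviations from the mean:
  (38 - 53.5833)^2 = 242.8403
  (30 - 53.5833)^2 = 556.1736
  (22 - 53.5833)^2 = 997.5069
  (28 - 53.5833)^2 = 654.5069
  (6 - 53.5833)^2 = 2264.1736
  (91 - 53.5833)^2 = 1400.0069
  (59 - 53.5833)^2 = 29.3403
  (67 - 53.5833)^2 = 180.0069
  (94 - 53.5833)^2 = 1633.5069
  (59 - 53.5833)^2 = 29.3403
  (89 - 53.5833)^2 = 1254.3403
  (60 - 53.5833)^2 = 41.1736
Step 3: Sum of squared deviations = 9282.9167
Step 4: Sample variance = 9282.9167 / 11 = 843.9015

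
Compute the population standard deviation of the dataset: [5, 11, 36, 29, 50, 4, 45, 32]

16.6958

Step 1: Compute the mean: 26.5
Step 2: Sum of squared deviations from the mean: 2230
Step 3: Population variance = 2230 / 8 = 278.75
Step 4: Standard deviation = sqrt(278.75) = 16.6958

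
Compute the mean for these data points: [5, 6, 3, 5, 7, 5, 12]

6.1429

Step 1: Sum all values: 5 + 6 + 3 + 5 + 7 + 5 + 12 = 43
Step 2: Count the number of values: n = 7
Step 3: Mean = sum / n = 43 / 7 = 6.1429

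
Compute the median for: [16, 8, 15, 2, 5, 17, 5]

8

Step 1: Sort the data in ascending order: [2, 5, 5, 8, 15, 16, 17]
Step 2: The number of values is n = 7.
Step 3: Since n is odd, the median is the middle value at position 4: 8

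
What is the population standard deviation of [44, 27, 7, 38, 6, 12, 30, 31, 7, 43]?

14.4724

Step 1: Compute the mean: 24.5
Step 2: Sum of squared deviations from the mean: 2094.5
Step 3: Population variance = 2094.5 / 10 = 209.45
Step 4: Standard deviation = sqrt(209.45) = 14.4724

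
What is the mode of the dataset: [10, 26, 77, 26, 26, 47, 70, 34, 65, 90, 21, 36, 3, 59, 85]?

26

Step 1: Count the frequency of each value:
  3: appears 1 time(s)
  10: appears 1 time(s)
  21: appears 1 time(s)
  26: appears 3 time(s)
  34: appears 1 time(s)
  36: appears 1 time(s)
  47: appears 1 time(s)
  59: appears 1 time(s)
  65: appears 1 time(s)
  70: appears 1 time(s)
  77: appears 1 time(s)
  85: appears 1 time(s)
  90: appears 1 time(s)
Step 2: The value 26 appears most frequently (3 times).
Step 3: Mode = 26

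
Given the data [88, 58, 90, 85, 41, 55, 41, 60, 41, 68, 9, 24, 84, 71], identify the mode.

41

Step 1: Count the frequency of each value:
  9: appears 1 time(s)
  24: appears 1 time(s)
  41: appears 3 time(s)
  55: appears 1 time(s)
  58: appears 1 time(s)
  60: appears 1 time(s)
  68: appears 1 time(s)
  71: appears 1 time(s)
  84: appears 1 time(s)
  85: appears 1 time(s)
  88: appears 1 time(s)
  90: appears 1 time(s)
Step 2: The value 41 appears most frequently (3 times).
Step 3: Mode = 41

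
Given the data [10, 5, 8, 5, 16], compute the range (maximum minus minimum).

11

Step 1: Identify the maximum value: max = 16
Step 2: Identify the minimum value: min = 5
Step 3: Range = max - min = 16 - 5 = 11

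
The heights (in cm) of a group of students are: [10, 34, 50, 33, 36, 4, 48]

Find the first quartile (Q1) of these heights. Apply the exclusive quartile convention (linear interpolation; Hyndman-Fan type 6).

10

Step 1: Sort the data: [4, 10, 33, 34, 36, 48, 50]
Step 2: n = 7
Step 3: Using the exclusive quartile method:
  Q1 = 10
  Q2 (median) = 34
  Q3 = 48
  IQR = Q3 - Q1 = 48 - 10 = 38
Step 4: Q1 = 10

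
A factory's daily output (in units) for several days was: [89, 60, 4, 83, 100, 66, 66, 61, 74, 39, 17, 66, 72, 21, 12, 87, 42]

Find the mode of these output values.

66

Step 1: Count the frequency of each value:
  4: appears 1 time(s)
  12: appears 1 time(s)
  17: appears 1 time(s)
  21: appears 1 time(s)
  39: appears 1 time(s)
  42: appears 1 time(s)
  60: appears 1 time(s)
  61: appears 1 time(s)
  66: appears 3 time(s)
  72: appears 1 time(s)
  74: appears 1 time(s)
  83: appears 1 time(s)
  87: appears 1 time(s)
  89: appears 1 time(s)
  100: appears 1 time(s)
Step 2: The value 66 appears most frequently (3 times).
Step 3: Mode = 66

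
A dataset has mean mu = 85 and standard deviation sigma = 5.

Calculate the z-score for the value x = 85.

0

Step 1: Recall the z-score formula: z = (x - mu) / sigma
Step 2: Substitute values: z = (85 - 85) / 5
Step 3: z = 0 / 5 = 0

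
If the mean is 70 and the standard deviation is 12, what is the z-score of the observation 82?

1

Step 1: Recall the z-score formula: z = (x - mu) / sigma
Step 2: Substitute values: z = (82 - 70) / 12
Step 3: z = 12 / 12 = 1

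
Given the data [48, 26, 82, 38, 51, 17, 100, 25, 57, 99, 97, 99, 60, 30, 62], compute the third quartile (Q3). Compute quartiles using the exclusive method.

97

Step 1: Sort the data: [17, 25, 26, 30, 38, 48, 51, 57, 60, 62, 82, 97, 99, 99, 100]
Step 2: n = 15
Step 3: Using the exclusive quartile method:
  Q1 = 30
  Q2 (median) = 57
  Q3 = 97
  IQR = Q3 - Q1 = 97 - 30 = 67
Step 4: Q3 = 97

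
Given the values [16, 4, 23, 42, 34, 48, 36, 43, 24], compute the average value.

30

Step 1: Sum all values: 16 + 4 + 23 + 42 + 34 + 48 + 36 + 43 + 24 = 270
Step 2: Count the number of values: n = 9
Step 3: Mean = sum / n = 270 / 9 = 30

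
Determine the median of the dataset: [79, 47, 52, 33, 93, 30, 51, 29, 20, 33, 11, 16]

33

Step 1: Sort the data in ascending order: [11, 16, 20, 29, 30, 33, 33, 47, 51, 52, 79, 93]
Step 2: The number of values is n = 12.
Step 3: Since n is even, the median is the average of positions 6 and 7:
  Median = (33 + 33) / 2 = 33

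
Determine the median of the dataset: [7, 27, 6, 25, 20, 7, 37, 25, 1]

20

Step 1: Sort the data in ascending order: [1, 6, 7, 7, 20, 25, 25, 27, 37]
Step 2: The number of values is n = 9.
Step 3: Since n is odd, the median is the middle value at position 5: 20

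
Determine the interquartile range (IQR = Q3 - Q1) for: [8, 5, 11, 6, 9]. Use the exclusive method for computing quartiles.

4.5

Step 1: Sort the data: [5, 6, 8, 9, 11]
Step 2: n = 5
Step 3: Using the exclusive quartile method:
  Q1 = 5.5
  Q2 (median) = 8
  Q3 = 10
  IQR = Q3 - Q1 = 10 - 5.5 = 4.5
Step 4: IQR = 4.5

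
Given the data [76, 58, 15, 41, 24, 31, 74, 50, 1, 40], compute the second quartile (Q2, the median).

40.5

Step 1: Sort the data: [1, 15, 24, 31, 40, 41, 50, 58, 74, 76]
Step 2: n = 10
Step 3: Q2 is the median. Since n is even, it is the average of the values at positions 5 and 6:
  Q2 = (40 + 41) / 2 = 40.5
Step 4: Q2 = 40.5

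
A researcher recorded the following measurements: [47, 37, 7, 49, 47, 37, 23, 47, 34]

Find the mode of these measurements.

47

Step 1: Count the frequency of each value:
  7: appears 1 time(s)
  23: appears 1 time(s)
  34: appears 1 time(s)
  37: appears 2 time(s)
  47: appears 3 time(s)
  49: appears 1 time(s)
Step 2: The value 47 appears most frequently (3 times).
Step 3: Mode = 47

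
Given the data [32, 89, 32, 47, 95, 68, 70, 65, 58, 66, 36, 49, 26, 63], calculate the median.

60.5

Step 1: Sort the data in ascending order: [26, 32, 32, 36, 47, 49, 58, 63, 65, 66, 68, 70, 89, 95]
Step 2: The number of values is n = 14.
Step 3: Since n is even, the median is the average of positions 7 and 8:
  Median = (58 + 63) / 2 = 60.5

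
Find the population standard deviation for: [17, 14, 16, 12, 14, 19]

2.2852

Step 1: Compute the mean: 15.3333
Step 2: Sum of squared deviations from the mean: 31.3333
Step 3: Population variance = 31.3333 / 6 = 5.2222
Step 4: Standard deviation = sqrt(5.2222) = 2.2852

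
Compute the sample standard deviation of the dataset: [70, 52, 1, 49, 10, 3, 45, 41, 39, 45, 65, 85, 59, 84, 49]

25.8674

Step 1: Compute the mean: 46.4667
Step 2: Sum of squared deviations from the mean: 9367.7333
Step 3: Sample variance = 9367.7333 / 14 = 669.1238
Step 4: Standard deviation = sqrt(669.1238) = 25.8674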